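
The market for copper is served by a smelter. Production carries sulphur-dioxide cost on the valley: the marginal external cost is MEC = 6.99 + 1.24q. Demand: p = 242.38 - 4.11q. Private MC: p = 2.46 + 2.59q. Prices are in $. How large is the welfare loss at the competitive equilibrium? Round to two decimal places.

Market equilibrium (private): 2.46 + 2.59q = 242.38 - 4.11q → q_m = 35.8090.
Social marginal cost = private MC + MEC = 9.45 + 3.83q.
Set SMC = demand: 9.45 + 3.83q = 242.38 - 4.11q → q* = 29.3363.
The loss is the area between SMC and demand from q* to q_m; with linear curves that's a triangle of height MEC(q_m).
DWL = ½ × 6.4727 × 51.3931 = 166.3261.

DWL = $166.33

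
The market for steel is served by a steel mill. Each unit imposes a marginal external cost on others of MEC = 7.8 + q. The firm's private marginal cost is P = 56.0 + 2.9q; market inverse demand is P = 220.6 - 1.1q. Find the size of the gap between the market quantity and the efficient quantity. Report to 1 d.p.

Market equilibrium (private): 56.0 + 2.9q = 220.6 - 1.1q → q_m = 41.1500.
Social marginal cost = private MC + MEC = 63.8 + 3.9q.
Set SMC = demand: 63.8 + 3.9q = 220.6 - 1.1q → q* = 31.3600.
Gap = |41.1500 − 31.3600| = 9.7900.

9.8 units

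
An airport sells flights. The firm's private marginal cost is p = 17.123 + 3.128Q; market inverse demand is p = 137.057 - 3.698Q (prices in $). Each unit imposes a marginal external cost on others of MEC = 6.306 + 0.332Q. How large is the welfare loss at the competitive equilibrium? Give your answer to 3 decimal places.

Market equilibrium (private): 17.123 + 3.128Q = 137.057 - 3.698Q → Q_m = 17.5702.
Social marginal cost = private MC + MEC = 23.429 + 3.460Q.
Set SMC = demand: 23.429 + 3.460Q = 137.057 - 3.698Q → Q* = 15.8743.
Between Q* and Q_m the wedge SMC − demand runs linearly from 0 to MEC(Q_m), so the loss is a triangle.
DWL = ½ × 1.6959 × 12.1393 = 10.2935.

DWL = $10.294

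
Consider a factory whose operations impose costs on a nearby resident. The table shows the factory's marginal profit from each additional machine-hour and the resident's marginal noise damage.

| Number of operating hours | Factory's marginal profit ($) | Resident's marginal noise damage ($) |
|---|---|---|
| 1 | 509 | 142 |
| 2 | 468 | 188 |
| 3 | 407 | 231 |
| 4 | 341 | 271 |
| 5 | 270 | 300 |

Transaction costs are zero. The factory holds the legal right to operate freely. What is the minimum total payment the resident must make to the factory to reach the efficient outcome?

Left alone the factory would choose level 5 (marginal profit stays positive).
Efficient level: k* = 4 (marginal profit ≥ marginal noise damage through 4).
The resident must at least cover the factory's forgone profit from cutting 5→4: 270 = 270.

$270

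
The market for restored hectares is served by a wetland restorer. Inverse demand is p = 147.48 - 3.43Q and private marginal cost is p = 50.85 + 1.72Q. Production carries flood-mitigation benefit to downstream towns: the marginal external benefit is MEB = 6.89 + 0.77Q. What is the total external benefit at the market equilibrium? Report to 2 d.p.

264.82

Market equilibrium (private): 50.85 + 1.72Q = 147.48 - 3.43Q → Q_m = 18.7631.
Total external benefit = ∫₀^{Q_m} (6.89 + 0.77Q) dQ = 6.89×18.7631 + ½×0.77×18.7631² = 264.8185.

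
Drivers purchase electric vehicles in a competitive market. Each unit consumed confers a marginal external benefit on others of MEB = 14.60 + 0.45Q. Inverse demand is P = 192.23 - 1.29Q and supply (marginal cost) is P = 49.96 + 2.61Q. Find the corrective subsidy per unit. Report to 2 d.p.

subsidy = 35.06 per unit

Social marginal benefit = demand + MEB = 206.83 - 0.84Q.
Set SMB = MC: 206.83 - 0.84Q = 49.96 + 2.61Q → Q* = 45.4696.
The Pigouvian subsidy equals MEB at Q*: 14.60 + 0.45×45.4696 = 35.0613.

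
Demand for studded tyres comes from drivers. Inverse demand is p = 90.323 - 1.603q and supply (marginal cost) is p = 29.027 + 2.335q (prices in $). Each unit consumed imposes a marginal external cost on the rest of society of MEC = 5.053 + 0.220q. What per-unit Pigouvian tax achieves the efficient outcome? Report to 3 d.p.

tax = $8.029 per unit

Social marginal benefit = demand − MEC = 85.270 - 1.823q.
Set SMB = MC: 85.270 - 1.823q = 29.027 + 2.335q → q* = 13.5265.
The Pigouvian tax equals MEC at q*: 5.053 + 0.220×13.5265 = 8.0288.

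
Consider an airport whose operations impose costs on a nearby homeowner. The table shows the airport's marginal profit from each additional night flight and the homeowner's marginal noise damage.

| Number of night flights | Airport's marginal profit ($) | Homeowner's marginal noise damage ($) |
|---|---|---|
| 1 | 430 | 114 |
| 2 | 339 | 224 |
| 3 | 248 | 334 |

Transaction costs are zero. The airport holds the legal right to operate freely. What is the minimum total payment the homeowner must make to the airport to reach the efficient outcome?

Left alone the airport would choose level 3 (marginal profit stays positive).
Efficient level: k* = 2 (marginal profit ≥ marginal noise damage through 2).
The homeowner must at least cover the airport's forgone profit from cutting 3→2: 248 = 248.

$248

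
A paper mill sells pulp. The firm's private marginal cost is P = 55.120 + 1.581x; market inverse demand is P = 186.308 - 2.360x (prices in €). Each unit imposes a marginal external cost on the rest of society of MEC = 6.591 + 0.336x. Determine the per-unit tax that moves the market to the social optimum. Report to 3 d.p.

Social marginal cost = private MC + MEC = 61.711 + 1.917x.
Set SMC = demand: 61.711 + 1.917x = 186.308 - 2.360x → x* = 29.1319.
The Pigouvian tax equals MEC at x*: 6.591 + 0.336×29.1319 = 16.3793.

tax = €16.379 per unit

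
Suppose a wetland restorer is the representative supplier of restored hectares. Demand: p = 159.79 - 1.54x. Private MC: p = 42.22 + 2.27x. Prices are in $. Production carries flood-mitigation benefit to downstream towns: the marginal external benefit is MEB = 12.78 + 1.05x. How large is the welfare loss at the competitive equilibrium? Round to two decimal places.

Market equilibrium (private): 42.22 + 2.27x = 159.79 - 1.54x → x_m = 30.8583.
Social marginal cost = private MC − MEB = 29.44 + 1.22x.
Set SMC = demand: 29.44 + 1.22x = 159.79 - 1.54x → x* = 47.2283.
Between x* and x_m the wedge demand − SMC runs linearly from 0 to MEB(x_m), so the loss is a triangle.
DWL = ½ × 16.3700 × 45.1812 = 369.8081.

DWL = $369.81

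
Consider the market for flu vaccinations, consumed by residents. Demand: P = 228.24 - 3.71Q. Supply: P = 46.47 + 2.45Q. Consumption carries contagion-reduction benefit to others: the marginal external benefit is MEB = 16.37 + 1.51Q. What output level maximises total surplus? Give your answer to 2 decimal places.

Q* = 42.61

Social marginal benefit = demand + MEB = 244.61 - 2.20Q.
Set SMB = MC: 244.61 - 2.20Q = 46.47 + 2.45Q → Q* = 42.6108.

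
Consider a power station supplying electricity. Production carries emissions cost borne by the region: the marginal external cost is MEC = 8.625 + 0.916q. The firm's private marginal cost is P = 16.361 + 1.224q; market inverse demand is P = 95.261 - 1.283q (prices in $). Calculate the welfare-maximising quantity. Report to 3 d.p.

q* = 20.530

Social marginal cost = private MC + MEC = 24.986 + 2.140q.
Set SMC = demand: 24.986 + 2.140q = 95.261 - 1.283q → q* = 20.5302.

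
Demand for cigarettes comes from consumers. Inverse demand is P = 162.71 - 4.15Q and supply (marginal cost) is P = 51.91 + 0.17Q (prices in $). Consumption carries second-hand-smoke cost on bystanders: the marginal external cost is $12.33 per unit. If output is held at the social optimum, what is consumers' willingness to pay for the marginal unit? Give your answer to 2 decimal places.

Social marginal benefit = demand − MEC = 150.38 - 4.15Q.
Set SMB = MC: 150.38 - 4.15Q = 51.91 + 0.17Q → Q* = 22.7940.
Consumer price on the demand curve at Q*: 162.71 − 4.15×22.7940 = 68.1149.

P = $68.11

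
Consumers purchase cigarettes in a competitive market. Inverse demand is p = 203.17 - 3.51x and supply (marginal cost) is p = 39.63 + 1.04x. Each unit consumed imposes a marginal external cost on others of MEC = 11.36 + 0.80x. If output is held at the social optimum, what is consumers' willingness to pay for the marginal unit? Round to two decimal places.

Social marginal benefit = demand − MEC = 191.81 - 4.31x.
Set SMB = MC: 191.81 - 4.31x = 39.63 + 1.04x → x* = 28.4449.
Consumer price on the demand curve at x*: 203.17 − 3.51×28.4449 = 103.3284.

P = 103.33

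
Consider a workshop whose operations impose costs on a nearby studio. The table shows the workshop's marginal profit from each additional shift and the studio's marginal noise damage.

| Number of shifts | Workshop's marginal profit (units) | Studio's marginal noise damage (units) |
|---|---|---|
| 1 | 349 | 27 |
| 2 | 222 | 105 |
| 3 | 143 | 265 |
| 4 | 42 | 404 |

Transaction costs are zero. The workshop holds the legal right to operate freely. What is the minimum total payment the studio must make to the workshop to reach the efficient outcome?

Left alone the workshop would choose level 4 (marginal profit stays positive).
Efficient level: k* = 2 (marginal profit ≥ marginal noise damage through 2).
The studio must at least cover the workshop's forgone profit from cutting 4→2: 143 + 42 = 185.

185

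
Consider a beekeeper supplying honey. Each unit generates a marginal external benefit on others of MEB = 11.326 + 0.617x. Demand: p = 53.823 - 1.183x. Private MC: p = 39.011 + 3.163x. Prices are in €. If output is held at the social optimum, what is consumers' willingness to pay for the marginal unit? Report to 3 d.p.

Social marginal cost = private MC − MEB = 27.685 + 2.546x.
Set SMC = demand: 27.685 + 2.546x = 53.823 - 1.183x → x* = 7.0094.
Consumer price on the demand curve at x*: 53.823 − 1.183×7.0094 = 45.5309.

P = €45.531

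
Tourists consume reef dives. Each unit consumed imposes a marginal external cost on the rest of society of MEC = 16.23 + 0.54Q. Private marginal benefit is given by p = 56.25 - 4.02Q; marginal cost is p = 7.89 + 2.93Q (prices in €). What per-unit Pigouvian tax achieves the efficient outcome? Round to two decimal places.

tax = €18.55 per unit

Social marginal benefit = demand − MEC = 40.02 - 4.56Q.
Set SMB = MC: 40.02 - 4.56Q = 7.89 + 2.93Q → Q* = 4.2897.
The Pigouvian tax equals MEC at Q*: 16.23 + 0.54×4.2897 = 18.5464.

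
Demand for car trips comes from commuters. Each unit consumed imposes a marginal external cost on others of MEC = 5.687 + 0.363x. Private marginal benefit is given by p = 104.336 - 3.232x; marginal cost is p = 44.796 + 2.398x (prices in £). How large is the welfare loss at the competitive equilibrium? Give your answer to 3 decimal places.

Market equilibrium (private): 44.796 + 2.398x = 104.336 - 3.232x → x_m = 10.5755.
Social marginal benefit = demand − MEC = 98.649 - 3.595x.
Set SMB = MC: 98.649 - 3.595x = 44.796 + 2.398x → x* = 8.9860.
Height of the DWL triangle at x_m is MC(x_m) − SMB(x_m) = MEC(x_m) = 9.5259.
DWL = ½ × 1.5895 × 9.5259 = 7.5707.

DWL = £7.571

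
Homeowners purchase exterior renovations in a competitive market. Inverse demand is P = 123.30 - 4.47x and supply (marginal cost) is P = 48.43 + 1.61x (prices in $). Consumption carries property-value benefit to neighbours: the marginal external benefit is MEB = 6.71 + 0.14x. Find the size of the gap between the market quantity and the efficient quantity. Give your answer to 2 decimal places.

Market equilibrium (private): 48.43 + 1.61x = 123.30 - 4.47x → x_m = 12.3141.
Social marginal benefit = demand + MEB = 130.01 - 4.33x.
Set SMB = MC: 130.01 - 4.33x = 48.43 + 1.61x → x* = 13.7340.
Gap = |12.3141 − 13.7340| = 1.4199.

1.42 units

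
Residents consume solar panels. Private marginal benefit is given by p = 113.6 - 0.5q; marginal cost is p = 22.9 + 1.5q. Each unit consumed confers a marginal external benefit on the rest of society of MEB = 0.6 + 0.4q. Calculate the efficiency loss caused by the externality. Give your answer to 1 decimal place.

DWL = 109.7

Market equilibrium (private): 22.9 + 1.5q = 113.6 - 0.5q → q_m = 45.3500.
Social marginal benefit = demand + MEB = 114.2 - 0.1q.
Set SMB = MC: 114.2 - 0.1q = 22.9 + 1.5q → q* = 57.0625.
Height of the DWL triangle at q_m is SMB(q_m) − MC(q_m) = MEB(q_m) = 18.7400.
DWL = ½ × 11.7125 × 18.7400 = 109.7461.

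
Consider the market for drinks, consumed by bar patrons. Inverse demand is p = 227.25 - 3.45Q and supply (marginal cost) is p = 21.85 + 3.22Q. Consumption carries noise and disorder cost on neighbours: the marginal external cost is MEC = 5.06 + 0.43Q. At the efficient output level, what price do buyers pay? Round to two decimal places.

P = 129.90

Social marginal benefit = demand − MEC = 222.19 - 3.88Q.
Set SMB = MC: 222.19 - 3.88Q = 21.85 + 3.22Q → Q* = 28.2169.
Consumer price on the demand curve at Q*: 227.25 − 3.45×28.2169 = 129.9017.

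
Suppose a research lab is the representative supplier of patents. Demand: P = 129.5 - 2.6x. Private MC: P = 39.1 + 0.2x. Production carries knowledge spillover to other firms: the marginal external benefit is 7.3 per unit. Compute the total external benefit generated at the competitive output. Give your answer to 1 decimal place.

235.7

Market equilibrium (private): 39.1 + 0.2x = 129.5 - 2.6x → x_m = 32.2857.
Total external benefit = MEB × x_m = 7.3 × 32.2857 = 235.6856.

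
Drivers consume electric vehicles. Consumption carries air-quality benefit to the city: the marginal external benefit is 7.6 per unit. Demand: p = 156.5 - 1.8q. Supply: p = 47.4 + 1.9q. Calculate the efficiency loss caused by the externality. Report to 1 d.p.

DWL = 7.8

Market equilibrium (private): 47.4 + 1.9q = 156.5 - 1.8q → q_m = 29.4865.
Social marginal benefit = demand + MEB = 164.1 - 1.8q.
Set SMB = MC: 164.1 - 1.8q = 47.4 + 1.9q → q* = 31.5405.
The welfare-loss triangle has base |q_m − q*| and height MEB(q_m) (the vertical gap between SMB and MC is zero at q* and MEB at q_m).
DWL = ½ × 2.0540 × 7.6000 = 7.8052.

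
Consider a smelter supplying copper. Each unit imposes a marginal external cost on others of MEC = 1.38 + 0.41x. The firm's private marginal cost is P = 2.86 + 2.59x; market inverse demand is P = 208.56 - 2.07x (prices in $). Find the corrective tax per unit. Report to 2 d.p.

tax = $17.90 per unit

Social marginal cost = private MC + MEC = 4.24 + 3.00x.
Set SMC = demand: 4.24 + 3.00x = 208.56 - 2.07x → x* = 40.2998.
The Pigouvian tax equals MEC at x*: 1.38 + 0.41×40.2998 = 17.9029.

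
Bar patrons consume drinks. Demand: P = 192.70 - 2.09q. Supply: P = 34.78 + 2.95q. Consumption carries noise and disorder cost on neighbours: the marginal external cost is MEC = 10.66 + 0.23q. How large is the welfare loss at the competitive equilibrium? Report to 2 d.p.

Market equilibrium (private): 34.78 + 2.95q = 192.70 - 2.09q → q_m = 31.3333.
Social marginal benefit = demand − MEC = 182.04 - 2.32q.
Set SMB = MC: 182.04 - 2.32q = 34.78 + 2.95q → q* = 27.9431.
Between q* and q_m the wedge MC − SMB runs linearly from 0 to MEC(q_m), so the loss is a triangle.
DWL = ½ × 3.3902 × 17.8667 = 30.2858.

DWL = 30.29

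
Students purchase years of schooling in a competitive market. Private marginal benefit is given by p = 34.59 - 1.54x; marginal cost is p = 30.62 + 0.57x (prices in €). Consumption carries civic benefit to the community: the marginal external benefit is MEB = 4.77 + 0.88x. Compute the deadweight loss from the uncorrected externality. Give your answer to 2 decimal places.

DWL = €16.78

Market equilibrium (private): 30.62 + 0.57x = 34.59 - 1.54x → x_m = 1.8815.
Social marginal benefit = demand + MEB = 39.36 - 0.66x.
Set SMB = MC: 39.36 - 0.66x = 30.62 + 0.57x → x* = 7.1057.
The loss is the area between SMB and MC from x* to x_m; with linear curves that's a triangle of height MEB(x_m).
DWL = ½ × 5.2242 × 6.4257 = 16.7846.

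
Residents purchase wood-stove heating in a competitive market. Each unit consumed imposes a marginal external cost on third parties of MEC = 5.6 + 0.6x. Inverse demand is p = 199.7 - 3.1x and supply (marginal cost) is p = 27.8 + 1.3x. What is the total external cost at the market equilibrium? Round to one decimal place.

676.7

Market equilibrium (private): 27.8 + 1.3x = 199.7 - 3.1x → x_m = 39.0682.
Total external cost = ∫₀^{x_m} (5.6 + 0.6x) dx = 5.6×39.0682 + ½×0.6×39.0682² = 676.6792.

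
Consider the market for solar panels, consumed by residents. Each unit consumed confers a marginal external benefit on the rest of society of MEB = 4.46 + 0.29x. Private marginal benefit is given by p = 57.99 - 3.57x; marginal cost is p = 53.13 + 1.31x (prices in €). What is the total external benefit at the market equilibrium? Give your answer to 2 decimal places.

Market equilibrium (private): 53.13 + 1.31x = 57.99 - 3.57x → x_m = 0.9959.
Total external benefit = ∫₀^{x_m} (4.46 + 0.29x) dx = 4.46×0.9959 + ½×0.29×0.9959² = 4.5855.

€4.59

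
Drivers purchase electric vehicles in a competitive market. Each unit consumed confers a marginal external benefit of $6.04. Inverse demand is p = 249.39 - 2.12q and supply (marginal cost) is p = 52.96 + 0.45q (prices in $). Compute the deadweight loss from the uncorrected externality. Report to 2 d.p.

DWL = $7.10

Market equilibrium (private): 52.96 + 0.45q = 249.39 - 2.12q → q_m = 76.4319.
Social marginal benefit = demand + MEB = 255.43 - 2.12q.
Set SMB = MC: 255.43 - 2.12q = 52.96 + 0.45q → q* = 78.7821.
Between q* and q_m the wedge SMB − MC runs linearly from 0 to MEB(q_m), so the loss is a triangle.
DWL = ½ × 2.3502 × 6.0400 = 7.0976.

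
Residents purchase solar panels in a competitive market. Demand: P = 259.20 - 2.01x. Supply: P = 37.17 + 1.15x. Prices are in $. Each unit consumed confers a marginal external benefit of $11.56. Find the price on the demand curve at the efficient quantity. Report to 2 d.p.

Social marginal benefit = demand + MEB = 270.76 - 2.01x.
Set SMB = MC: 270.76 - 2.01x = 37.17 + 1.15x → x* = 73.9209.
Consumer price on the demand curve at x*: 259.20 − 2.01×73.9209 = 110.6190.

P = $110.62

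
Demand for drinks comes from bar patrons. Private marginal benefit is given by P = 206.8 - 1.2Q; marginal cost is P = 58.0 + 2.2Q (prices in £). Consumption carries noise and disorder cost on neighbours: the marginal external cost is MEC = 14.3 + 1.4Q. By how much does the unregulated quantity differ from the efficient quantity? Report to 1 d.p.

Market equilibrium (private): 58.0 + 2.2Q = 206.8 - 1.2Q → Q_m = 43.7647.
Social marginal benefit = demand − MEC = 192.5 - 2.6Q.
Set SMB = MC: 192.5 - 2.6Q = 58.0 + 2.2Q → Q* = 28.0208.
Gap = |43.7647 − 28.0208| = 15.7439.

15.7 units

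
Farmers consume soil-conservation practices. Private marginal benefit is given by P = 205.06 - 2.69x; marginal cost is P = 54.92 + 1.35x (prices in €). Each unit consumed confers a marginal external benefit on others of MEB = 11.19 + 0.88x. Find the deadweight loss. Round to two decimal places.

Market equilibrium (private): 54.92 + 1.35x = 205.06 - 2.69x → x_m = 37.1634.
Social marginal benefit = demand + MEB = 216.25 - 1.81x.
Set SMB = MC: 216.25 - 1.81x = 54.92 + 1.35x → x* = 51.0538.
Between x* and x_m the wedge SMB − MC runs linearly from 0 to MEB(x_m), so the loss is a triangle.
DWL = ½ × 13.8904 × 43.8938 = 304.8512.

DWL = €304.85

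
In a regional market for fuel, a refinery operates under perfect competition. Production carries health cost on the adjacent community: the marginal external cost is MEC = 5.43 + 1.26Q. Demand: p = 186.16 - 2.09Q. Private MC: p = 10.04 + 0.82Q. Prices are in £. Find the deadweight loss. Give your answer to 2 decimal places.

DWL = £800.11

Market equilibrium (private): 10.04 + 0.82Q = 186.16 - 2.09Q → Q_m = 60.5223.
Social marginal cost = private MC + MEC = 15.47 + 2.08Q.
Set SMC = demand: 15.47 + 2.08Q = 186.16 - 2.09Q → Q* = 40.9329.
The loss is the area between SMC and demand from Q* to Q_m; with linear curves that's a triangle of height MEC(Q_m).
DWL = ½ × 19.5894 × 81.6881 = 800.1104.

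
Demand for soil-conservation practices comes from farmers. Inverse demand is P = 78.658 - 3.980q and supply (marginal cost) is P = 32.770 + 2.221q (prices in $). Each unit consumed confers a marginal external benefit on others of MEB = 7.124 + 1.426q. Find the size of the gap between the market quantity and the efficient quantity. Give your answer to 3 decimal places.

Market equilibrium (private): 32.770 + 2.221q = 78.658 - 3.980q → q_m = 7.4001.
Social marginal benefit = demand + MEB = 85.782 - 2.554q.
Set SMB = MC: 85.782 - 2.554q = 32.770 + 2.221q → q* = 11.1020.
Gap = |7.4001 − 11.1020| = 3.7019.

3.702 units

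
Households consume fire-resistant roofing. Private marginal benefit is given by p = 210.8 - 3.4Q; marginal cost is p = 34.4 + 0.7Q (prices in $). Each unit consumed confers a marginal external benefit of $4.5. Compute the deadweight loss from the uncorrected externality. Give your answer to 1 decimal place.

Market equilibrium (private): 34.4 + 0.7Q = 210.8 - 3.4Q → Q_m = 43.0244.
Social marginal benefit = demand + MEB = 215.3 - 3.4Q.
Set SMB = MC: 215.3 - 3.4Q = 34.4 + 0.7Q → Q* = 44.1220.
Between Q* and Q_m the wedge SMB − MC runs linearly from 0 to MEB(Q_m), so the loss is a triangle.
DWL = ½ × 1.0976 × 4.5000 = 2.4696.

DWL = $2.5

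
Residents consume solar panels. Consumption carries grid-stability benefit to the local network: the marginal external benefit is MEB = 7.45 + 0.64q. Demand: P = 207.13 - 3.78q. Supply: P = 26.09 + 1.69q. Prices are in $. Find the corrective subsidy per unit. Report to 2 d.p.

subsidy = $32.43 per unit

Social marginal benefit = demand + MEB = 214.58 - 3.14q.
Set SMB = MC: 214.58 - 3.14q = 26.09 + 1.69q → q* = 39.0248.
The Pigouvian subsidy equals MEB at q*: 7.45 + 0.64×39.0248 = 32.4259.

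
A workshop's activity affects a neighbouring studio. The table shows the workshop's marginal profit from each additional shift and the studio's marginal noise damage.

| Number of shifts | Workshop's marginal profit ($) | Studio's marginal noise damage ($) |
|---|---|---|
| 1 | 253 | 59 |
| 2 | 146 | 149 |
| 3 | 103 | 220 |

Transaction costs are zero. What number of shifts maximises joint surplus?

1

Bargaining reaches the level where marginal profit last exceeds marginal noise damage.
That holds through level 1 (253 ≥ 59) but not at 2 (146 < 149).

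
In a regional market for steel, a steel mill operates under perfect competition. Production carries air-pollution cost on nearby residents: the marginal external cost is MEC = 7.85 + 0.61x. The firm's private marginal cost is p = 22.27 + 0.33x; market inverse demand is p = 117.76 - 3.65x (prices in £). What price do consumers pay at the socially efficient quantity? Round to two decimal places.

P = £48.07

Social marginal cost = private MC + MEC = 30.12 + 0.94x.
Set SMC = demand: 30.12 + 0.94x = 117.76 - 3.65x → x* = 19.0937.
Consumer price on the demand curve at x*: 117.76 − 3.65×19.0937 = 48.0680.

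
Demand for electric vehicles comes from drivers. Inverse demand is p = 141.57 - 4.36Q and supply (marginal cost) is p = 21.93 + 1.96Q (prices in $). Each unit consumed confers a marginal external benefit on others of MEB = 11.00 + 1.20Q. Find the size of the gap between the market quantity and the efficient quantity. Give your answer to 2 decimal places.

6.59 units

Market equilibrium (private): 21.93 + 1.96Q = 141.57 - 4.36Q → Q_m = 18.9304.
Social marginal benefit = demand + MEB = 152.57 - 3.16Q.
Set SMB = MC: 152.57 - 3.16Q = 21.93 + 1.96Q → Q* = 25.5156.
Gap = |18.9304 − 25.5156| = 6.5852.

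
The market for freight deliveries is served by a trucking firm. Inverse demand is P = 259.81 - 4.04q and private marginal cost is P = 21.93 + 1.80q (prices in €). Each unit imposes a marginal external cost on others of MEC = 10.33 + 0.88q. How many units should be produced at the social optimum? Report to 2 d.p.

Social marginal cost = private MC + MEC = 32.26 + 2.68q.
Set SMC = demand: 32.26 + 2.68q = 259.81 - 4.04q → q* = 33.8616.

q* = 33.86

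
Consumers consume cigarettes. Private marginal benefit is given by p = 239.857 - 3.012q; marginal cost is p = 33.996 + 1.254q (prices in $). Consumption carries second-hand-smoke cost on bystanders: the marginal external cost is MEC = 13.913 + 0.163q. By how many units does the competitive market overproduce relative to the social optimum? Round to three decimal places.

Market equilibrium (private): 33.996 + 1.254q = 239.857 - 3.012q → q_m = 48.2562.
Social marginal benefit = demand − MEC = 225.944 - 3.175q.
Set SMB = MC: 225.944 - 3.175q = 33.996 + 1.254q → q* = 43.3389.
Gap = |48.2562 − 43.3389| = 4.9173.

4.917 units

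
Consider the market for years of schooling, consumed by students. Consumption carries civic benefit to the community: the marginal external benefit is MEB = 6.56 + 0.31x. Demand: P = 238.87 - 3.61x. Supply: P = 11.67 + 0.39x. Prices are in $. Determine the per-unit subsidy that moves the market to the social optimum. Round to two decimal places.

Social marginal benefit = demand + MEB = 245.43 - 3.30x.
Set SMB = MC: 245.43 - 3.30x = 11.67 + 0.39x → x* = 63.3496.
The Pigouvian subsidy equals MEB at x*: 6.56 + 0.31×63.3496 = 26.1984.

subsidy = $26.20 per unit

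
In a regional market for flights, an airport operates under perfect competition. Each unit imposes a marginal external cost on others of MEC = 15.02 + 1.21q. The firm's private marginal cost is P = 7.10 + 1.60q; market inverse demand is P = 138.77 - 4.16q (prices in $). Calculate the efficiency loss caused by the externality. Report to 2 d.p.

Market equilibrium (private): 7.10 + 1.60q = 138.77 - 4.16q → q_m = 22.8594.
Social marginal cost = private MC + MEC = 22.12 + 2.81q.
Set SMC = demand: 22.12 + 2.81q = 138.77 - 4.16q → q* = 16.7360.
The welfare-loss triangle has base |q_m − q*| and height MEC(q_m) (the vertical gap between SMC and demand is zero at q* and MEC at q_m).
DWL = ½ × 6.1234 × 42.6798 = 130.6727.

DWL = $130.67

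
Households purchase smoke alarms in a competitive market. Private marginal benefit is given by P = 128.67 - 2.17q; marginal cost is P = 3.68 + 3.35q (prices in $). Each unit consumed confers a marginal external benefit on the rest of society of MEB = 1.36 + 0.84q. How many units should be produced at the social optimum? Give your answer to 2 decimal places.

Social marginal benefit = demand + MEB = 130.03 - 1.33q.
Set SMB = MC: 130.03 - 1.33q = 3.68 + 3.35q → q* = 26.9979.

q* = 27.00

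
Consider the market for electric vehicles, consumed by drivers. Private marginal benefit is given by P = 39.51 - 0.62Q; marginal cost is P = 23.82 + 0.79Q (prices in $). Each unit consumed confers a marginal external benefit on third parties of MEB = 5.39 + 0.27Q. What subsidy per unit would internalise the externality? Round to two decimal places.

subsidy = $10.38 per unit

Social marginal benefit = demand + MEB = 44.90 - 0.35Q.
Set SMB = MC: 44.90 - 0.35Q = 23.82 + 0.79Q → Q* = 18.4912.
The Pigouvian subsidy equals MEB at Q*: 5.39 + 0.27×18.4912 = 10.3826.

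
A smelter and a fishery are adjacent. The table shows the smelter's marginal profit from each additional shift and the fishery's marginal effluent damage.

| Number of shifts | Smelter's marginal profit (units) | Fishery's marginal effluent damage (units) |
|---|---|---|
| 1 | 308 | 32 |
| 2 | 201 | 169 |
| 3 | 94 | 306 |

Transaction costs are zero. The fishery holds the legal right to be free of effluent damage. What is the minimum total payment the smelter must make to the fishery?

Efficient level: marginal profit ≥ marginal effluent damage through level 2, so k* = 2.
With the fishery holding the right, the smelter must at least compensate total damage at k*: 32 + 169 = 201.

201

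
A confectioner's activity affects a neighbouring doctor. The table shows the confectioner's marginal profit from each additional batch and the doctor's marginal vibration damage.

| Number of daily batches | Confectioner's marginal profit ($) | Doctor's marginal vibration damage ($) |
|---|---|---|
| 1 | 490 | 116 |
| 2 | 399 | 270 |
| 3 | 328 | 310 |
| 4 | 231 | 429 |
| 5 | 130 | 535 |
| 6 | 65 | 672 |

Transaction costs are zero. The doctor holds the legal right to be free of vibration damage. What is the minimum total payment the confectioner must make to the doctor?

Efficient level: marginal profit ≥ marginal vibration damage through level 3, so k* = 3.
With the doctor holding the right, the confectioner must at least compensate total damage at k*: 116 + 270 + 310 = 696.

$696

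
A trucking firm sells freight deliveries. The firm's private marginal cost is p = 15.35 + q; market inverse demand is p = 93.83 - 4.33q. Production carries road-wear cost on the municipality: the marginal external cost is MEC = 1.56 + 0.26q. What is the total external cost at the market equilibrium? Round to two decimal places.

51.15

Market equilibrium (private): 15.35 + q = 93.83 - 4.33q → q_m = 14.7242.
Total external cost = ∫₀^{q_m} (1.56 + 0.26q) dq = 1.56×14.7242 + ½×0.26×14.7242² = 51.1540.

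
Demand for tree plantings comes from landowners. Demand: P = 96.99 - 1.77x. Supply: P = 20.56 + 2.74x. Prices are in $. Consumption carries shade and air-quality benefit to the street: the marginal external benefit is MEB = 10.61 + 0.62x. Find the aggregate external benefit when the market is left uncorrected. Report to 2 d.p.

Market equilibrium (private): 20.56 + 2.74x = 96.99 - 1.77x → x_m = 16.9468.
Total external benefit = ∫₀^{x_m} (10.61 + 0.62x) dx = 10.61×16.9468 + ½×0.62×16.9468² = 268.8357.

$268.84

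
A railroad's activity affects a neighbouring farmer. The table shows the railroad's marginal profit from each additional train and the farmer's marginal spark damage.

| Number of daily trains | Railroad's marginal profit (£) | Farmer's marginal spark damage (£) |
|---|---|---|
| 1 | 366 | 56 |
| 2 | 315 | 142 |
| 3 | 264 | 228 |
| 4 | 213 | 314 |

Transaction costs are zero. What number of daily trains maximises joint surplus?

Bargaining reaches the level where marginal profit last exceeds marginal spark damage.
That holds through level 3 (264 ≥ 228) but not at 4 (213 < 314).

3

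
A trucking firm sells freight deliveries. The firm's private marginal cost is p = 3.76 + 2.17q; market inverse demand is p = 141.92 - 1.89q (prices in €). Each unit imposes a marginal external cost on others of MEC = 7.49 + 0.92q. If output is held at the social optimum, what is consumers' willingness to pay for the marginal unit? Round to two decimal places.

Social marginal cost = private MC + MEC = 11.25 + 3.09q.
Set SMC = demand: 11.25 + 3.09q = 141.92 - 1.89q → q* = 26.2390.
Consumer price on the demand curve at q*: 141.92 − 1.89×26.2390 = 92.3283.

P = €92.33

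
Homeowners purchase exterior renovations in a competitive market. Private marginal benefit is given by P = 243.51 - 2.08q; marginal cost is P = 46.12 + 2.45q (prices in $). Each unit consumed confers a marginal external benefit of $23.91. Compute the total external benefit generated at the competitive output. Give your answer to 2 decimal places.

$1041.85

Market equilibrium (private): 46.12 + 2.45q = 243.51 - 2.08q → q_m = 43.5740.
Total external benefit = MEB × q_m = 23.91 × 43.5740 = 1041.8543.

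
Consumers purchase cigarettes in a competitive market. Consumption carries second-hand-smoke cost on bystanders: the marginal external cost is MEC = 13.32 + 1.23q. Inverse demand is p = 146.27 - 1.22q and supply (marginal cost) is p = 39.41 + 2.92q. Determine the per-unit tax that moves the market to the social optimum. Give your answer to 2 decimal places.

Social marginal benefit = demand − MEC = 132.95 - 2.45q.
Set SMB = MC: 132.95 - 2.45q = 39.41 + 2.92q → q* = 17.4190.
The Pigouvian tax equals MEC at q*: 13.32 + 1.23×17.4190 = 34.7454.

tax = 34.75 per unit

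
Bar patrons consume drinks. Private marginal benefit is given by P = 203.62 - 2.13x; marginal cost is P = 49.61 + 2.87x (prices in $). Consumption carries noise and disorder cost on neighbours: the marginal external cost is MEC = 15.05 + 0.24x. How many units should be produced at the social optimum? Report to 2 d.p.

Social marginal benefit = demand − MEC = 188.57 - 2.37x.
Set SMB = MC: 188.57 - 2.37x = 49.61 + 2.87x → x* = 26.5191.

x* = 26.52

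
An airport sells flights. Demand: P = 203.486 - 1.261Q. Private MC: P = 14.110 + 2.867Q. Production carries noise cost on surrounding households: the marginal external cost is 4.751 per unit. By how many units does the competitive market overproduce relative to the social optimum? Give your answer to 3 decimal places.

1.151 units

Market equilibrium (private): 14.110 + 2.867Q = 203.486 - 1.261Q → Q_m = 45.8760.
Social marginal cost = private MC + MEC = 18.861 + 2.867Q.
Set SMC = demand: 18.861 + 2.867Q = 203.486 - 1.261Q → Q* = 44.7250.
Gap = |45.8760 − 44.7250| = 1.1510.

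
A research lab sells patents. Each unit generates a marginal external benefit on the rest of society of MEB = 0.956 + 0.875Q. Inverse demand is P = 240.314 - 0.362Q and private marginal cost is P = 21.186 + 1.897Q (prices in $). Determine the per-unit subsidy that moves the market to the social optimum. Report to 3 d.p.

Social marginal cost = private MC − MEB = 20.230 + 1.022Q.
Set SMC = demand: 20.230 + 1.022Q = 240.314 - 0.362Q → Q* = 159.0202.
The Pigouvian subsidy equals MEB at Q*: 0.956 + 0.875×159.0202 = 140.0987.

subsidy = $140.099 per unit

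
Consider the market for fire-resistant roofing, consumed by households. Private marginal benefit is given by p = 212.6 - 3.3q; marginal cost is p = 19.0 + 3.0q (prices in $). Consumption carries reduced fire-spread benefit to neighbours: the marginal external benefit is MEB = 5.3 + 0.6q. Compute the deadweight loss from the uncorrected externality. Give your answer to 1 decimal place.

DWL = $49.4

Market equilibrium (private): 19.0 + 3.0q = 212.6 - 3.3q → q_m = 30.7302.
Social marginal benefit = demand + MEB = 217.9 - 2.7q.
Set SMB = MC: 217.9 - 2.7q = 19.0 + 3.0q → q* = 34.8947.
Between q* and q_m the wedge SMB − MC runs linearly from 0 to MEB(q_m), so the loss is a triangle.
DWL = ½ × 4.1645 × 23.7381 = 49.4287.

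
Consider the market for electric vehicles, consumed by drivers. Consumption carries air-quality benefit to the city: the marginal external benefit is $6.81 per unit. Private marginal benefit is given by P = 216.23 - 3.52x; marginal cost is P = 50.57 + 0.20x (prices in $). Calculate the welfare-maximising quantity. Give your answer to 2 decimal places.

x* = 46.36

Social marginal benefit = demand + MEB = 223.04 - 3.52x.
Set SMB = MC: 223.04 - 3.52x = 50.57 + 0.20x → x* = 46.3629.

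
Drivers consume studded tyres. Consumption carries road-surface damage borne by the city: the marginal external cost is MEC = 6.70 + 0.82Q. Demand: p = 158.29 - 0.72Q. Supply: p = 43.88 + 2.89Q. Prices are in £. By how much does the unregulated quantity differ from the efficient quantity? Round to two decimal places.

7.38 units

Market equilibrium (private): 43.88 + 2.89Q = 158.29 - 0.72Q → Q_m = 31.6925.
Social marginal benefit = demand − MEC = 151.59 - 1.54Q.
Set SMB = MC: 151.59 - 1.54Q = 43.88 + 2.89Q → Q* = 24.3138.
Gap = |31.6925 − 24.3138| = 7.3787.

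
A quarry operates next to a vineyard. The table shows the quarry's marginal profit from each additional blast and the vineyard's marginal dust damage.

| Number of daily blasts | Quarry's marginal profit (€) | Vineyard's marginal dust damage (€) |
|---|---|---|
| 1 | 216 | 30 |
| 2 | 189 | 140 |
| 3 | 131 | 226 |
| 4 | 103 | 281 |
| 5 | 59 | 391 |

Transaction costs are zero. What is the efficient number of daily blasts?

2

Bargaining reaches the level where marginal profit last exceeds marginal dust damage.
That holds through level 2 (189 ≥ 140) but not at 3 (131 < 226).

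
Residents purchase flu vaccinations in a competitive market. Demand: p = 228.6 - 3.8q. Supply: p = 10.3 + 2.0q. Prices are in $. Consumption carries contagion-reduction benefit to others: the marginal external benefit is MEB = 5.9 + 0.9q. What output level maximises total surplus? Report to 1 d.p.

q* = 45.8

Social marginal benefit = demand + MEB = 234.5 - 2.9q.
Set SMB = MC: 234.5 - 2.9q = 10.3 + 2.0q → q* = 45.7551.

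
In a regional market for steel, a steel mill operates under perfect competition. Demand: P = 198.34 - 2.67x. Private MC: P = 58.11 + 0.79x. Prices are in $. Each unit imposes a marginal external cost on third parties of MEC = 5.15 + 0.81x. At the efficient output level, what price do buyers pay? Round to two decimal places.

Social marginal cost = private MC + MEC = 63.26 + 1.60x.
Set SMC = demand: 63.26 + 1.60x = 198.34 - 2.67x → x* = 31.6347.
Consumer price on the demand curve at x*: 198.34 − 2.67×31.6347 = 113.8754.

P = $113.88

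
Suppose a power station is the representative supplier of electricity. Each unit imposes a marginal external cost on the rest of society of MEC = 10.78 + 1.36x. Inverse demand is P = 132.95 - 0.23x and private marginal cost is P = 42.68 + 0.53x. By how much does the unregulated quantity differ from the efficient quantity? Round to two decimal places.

Market equilibrium (private): 42.68 + 0.53x = 132.95 - 0.23x → x_m = 118.7763.
Social marginal cost = private MC + MEC = 53.46 + 1.89x.
Set SMC = demand: 53.46 + 1.89x = 132.95 - 0.23x → x* = 37.4953.
Gap = |118.7763 − 37.4953| = 81.2810.

81.28 units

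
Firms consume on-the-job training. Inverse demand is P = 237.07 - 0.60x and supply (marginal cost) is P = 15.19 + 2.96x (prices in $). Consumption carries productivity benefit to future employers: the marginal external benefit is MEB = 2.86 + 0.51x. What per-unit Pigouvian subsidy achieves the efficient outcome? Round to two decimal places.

subsidy = $40.44 per unit

Social marginal benefit = demand + MEB = 239.93 - 0.09x.
Set SMB = MC: 239.93 - 0.09x = 15.19 + 2.96x → x* = 73.6852.
The Pigouvian subsidy equals MEB at x*: 2.86 + 0.51×73.6852 = 40.4395.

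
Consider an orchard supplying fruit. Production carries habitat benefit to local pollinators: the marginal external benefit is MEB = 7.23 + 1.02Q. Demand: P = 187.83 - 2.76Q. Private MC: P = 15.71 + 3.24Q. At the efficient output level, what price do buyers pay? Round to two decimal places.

Social marginal cost = private MC − MEB = 8.48 + 2.22Q.
Set SMC = demand: 8.48 + 2.22Q = 187.83 - 2.76Q → Q* = 36.0141.
Consumer price on the demand curve at Q*: 187.83 − 2.76×36.0141 = 88.4311.

P = 88.43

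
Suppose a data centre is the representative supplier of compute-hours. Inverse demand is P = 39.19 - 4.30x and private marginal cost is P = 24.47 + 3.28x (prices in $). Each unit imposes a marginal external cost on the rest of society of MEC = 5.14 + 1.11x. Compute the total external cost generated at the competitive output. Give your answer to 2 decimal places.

Market equilibrium (private): 24.47 + 3.28x = 39.19 - 4.30x → x_m = 1.9420.
Total external cost = ∫₀^{x_m} (5.14 + 1.11x) dx = 5.14×1.9420 + ½×1.11×1.9420² = 12.0750.

$12.07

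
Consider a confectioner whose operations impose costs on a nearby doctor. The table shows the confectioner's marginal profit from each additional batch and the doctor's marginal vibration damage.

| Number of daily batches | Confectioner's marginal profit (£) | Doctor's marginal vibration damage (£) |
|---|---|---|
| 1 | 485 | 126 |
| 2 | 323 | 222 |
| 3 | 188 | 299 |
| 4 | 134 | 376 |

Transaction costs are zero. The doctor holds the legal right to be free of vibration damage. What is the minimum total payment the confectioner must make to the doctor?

£348

Efficient level: marginal profit ≥ marginal vibration damage through level 2, so k* = 2.
With the doctor holding the right, the confectioner must at least compensate total damage at k*: 126 + 222 = 348.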